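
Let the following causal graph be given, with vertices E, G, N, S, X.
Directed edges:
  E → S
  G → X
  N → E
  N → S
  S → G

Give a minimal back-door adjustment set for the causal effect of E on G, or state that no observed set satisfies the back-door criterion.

E→G: minimal back-door set {N}.

desc(E)\{E}={G,S,X}; candidates ⊆ {N}.
size 0: {}; under {} E still reaches {G,N,S,X} ∋ G.
{N}: E⊥G given {N} in G with E→· removed — back-door holds.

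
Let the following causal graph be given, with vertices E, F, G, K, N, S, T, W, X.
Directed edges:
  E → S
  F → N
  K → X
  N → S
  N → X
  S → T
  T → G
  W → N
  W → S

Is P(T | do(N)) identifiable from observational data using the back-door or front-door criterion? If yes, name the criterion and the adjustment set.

P(T|do(N)): backdoor, adjust for {W}.

desc(N)\{N}={G,S,T,X}; candidates ⊆ {E,F,K,W}.
size 0: {}; under {} N still reaches {F,G,S,T,W} ∋ T.
{W}: N⊥T given {W} in G with N→· removed — back-door holds.
P(T|do(N)) = Σ_{W} P(T|N,W)·P(W).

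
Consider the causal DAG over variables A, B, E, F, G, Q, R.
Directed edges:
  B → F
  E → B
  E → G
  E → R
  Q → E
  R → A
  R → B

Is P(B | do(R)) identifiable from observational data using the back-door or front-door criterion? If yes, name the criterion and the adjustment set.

desc(R)\{R}={A,B,F}; candidates ⊆ {E,G,Q}.
size 0: {}; under {} R still reaches {B,E,F,G,Q} ∋ B.
{E}: R⊥B given {E} in G with R→· removed — back-door holds.
P(B|do(R)) = Σ_{E} P(B|R,E)·P(E).

P(B|do(R)): backdoor, adjust for {E}.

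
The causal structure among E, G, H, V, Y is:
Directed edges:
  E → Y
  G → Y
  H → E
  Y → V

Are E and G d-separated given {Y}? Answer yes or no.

Bayes-Ball from E | {Y} reaches {G,H}.
G ∈ reach(E|{Y}) ⇒ E ⊥̸ G | {Y}.

No — E and G are d-connected given {Y}.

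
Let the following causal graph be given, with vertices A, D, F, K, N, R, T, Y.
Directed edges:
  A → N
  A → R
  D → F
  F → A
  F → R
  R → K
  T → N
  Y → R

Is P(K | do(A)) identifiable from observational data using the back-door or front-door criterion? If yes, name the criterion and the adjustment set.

P(K|do(A)): backdoor, adjust for {F}.

desc(A)\{A}={K,N,R}; candidates ⊆ {D,F,T,Y}.
size 0: {}; under {} A still reaches {D,F,K,R} ∋ K.
{F}: A⊥K given {F} in G with A→· removed — back-door holds.
P(K|do(A)) = Σ_{F} P(K|A,F)·P(F).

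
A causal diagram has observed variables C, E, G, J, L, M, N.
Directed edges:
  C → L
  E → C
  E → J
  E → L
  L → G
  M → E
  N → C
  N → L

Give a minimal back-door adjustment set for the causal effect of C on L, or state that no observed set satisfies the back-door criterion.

C→L: minimal back-door set {E, N}.

desc(C)\{C}={G,L}; candidates ⊆ {E,J,M,N}.
size 0: {}; under {} C still reaches {E,G,J,L,M,N} ∋ L.
size 1: {E}, {J}, {M} …(+1); under {E} C still reaches {G,L,N} ∋ L.
{E,N}: C⊥L given {E,N} in G with C→· removed — back-door holds.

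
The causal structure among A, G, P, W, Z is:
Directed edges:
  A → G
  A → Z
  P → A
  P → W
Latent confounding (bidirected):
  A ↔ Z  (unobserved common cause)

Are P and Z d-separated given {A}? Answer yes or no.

Bayes-Ball from P | {A} reaches {W,Z}.
Z ∈ reach(P|{A}) ⇒ P ⊥̸ Z | {A}.

No — P and Z are d-connected given {A}.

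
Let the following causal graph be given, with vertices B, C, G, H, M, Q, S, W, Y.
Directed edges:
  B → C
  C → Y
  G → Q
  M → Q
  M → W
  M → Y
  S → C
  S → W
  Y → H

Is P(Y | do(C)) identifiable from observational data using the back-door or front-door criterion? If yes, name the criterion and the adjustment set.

P(Y|do(C)): backdoor, adjust for ∅.

desc(C)\{C}={H,Y}; candidates ⊆ {B,G,M,Q,S,W}.
∅: C⊥Y given ∅ in G with C→· removed — back-door holds.
P(Y|do(C)) = P(Y|C) — no adjustment needed.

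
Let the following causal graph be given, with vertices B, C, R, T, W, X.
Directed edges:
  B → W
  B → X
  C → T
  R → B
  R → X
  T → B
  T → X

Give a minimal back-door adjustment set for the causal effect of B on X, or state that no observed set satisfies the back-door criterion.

desc(B)\{B}={W,X}; candidates ⊆ {C,R,T}.
size 0: {}; under {} B still reaches {C,R,T,X} ∋ X.
size 1: {C}, {R}, {T}; under {C} B still reaches {R,T,X} ∋ X.
{R,T}: B⊥X given {R,T} in G with B→· removed — back-door holds.

B→X: minimal back-door set {R, T}.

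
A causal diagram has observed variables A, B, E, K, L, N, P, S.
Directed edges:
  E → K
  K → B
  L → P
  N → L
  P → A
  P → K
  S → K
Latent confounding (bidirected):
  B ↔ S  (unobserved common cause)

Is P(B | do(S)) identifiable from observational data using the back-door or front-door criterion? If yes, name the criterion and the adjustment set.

P(B|do(S)): frontdoor, adjust for {K}.

desc(S)\{S}={B,K}; candidates ⊆ {A,E,L,N,P}.
S↔B: latent back-door arc(s) into S.
size 0: {}; under {} S still reaches {B} ∋ B.
size 1: {A}, {E}, {L} …(+2); under {A} S still reaches {B} ∋ B.
size 2: {A,E}, {A,L}, {A,N} …(+7); under {A,E} S still reaches {B} ∋ B.
S↔B cannot be blocked by any observed set — no back-door set.
{K}: (i) intercepts every directed S→B path; (ii) no back-door S→{K}; (iii) {S} blocks every back-door {K}→B. Front-door holds.
P(B|do(S)) = Σ_{K} P(K|S) Σ_{S'} P(B|K,S')P(S').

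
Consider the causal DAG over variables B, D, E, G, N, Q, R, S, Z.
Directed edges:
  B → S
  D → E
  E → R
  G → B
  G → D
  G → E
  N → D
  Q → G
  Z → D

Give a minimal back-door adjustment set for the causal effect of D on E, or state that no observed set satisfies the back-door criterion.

D→E: minimal back-door set {G}.

desc(D)\{D}={E,R}; candidates ⊆ {B,G,N,Q,S,Z}.
size 0: {}; under {} D still reaches {B,E,G,N,Q,R,S,Z} ∋ E.
{G}: D⊥E given {G} in G with D→· removed — back-door holds.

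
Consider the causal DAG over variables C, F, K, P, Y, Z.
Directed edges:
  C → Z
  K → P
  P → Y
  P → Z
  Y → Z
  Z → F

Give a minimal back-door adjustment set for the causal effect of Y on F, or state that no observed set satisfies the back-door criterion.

desc(Y)\{Y}={F,Z}; candidates ⊆ {C,K,P}.
size 0: {}; under {} Y still reaches {F,K,P,Z} ∋ F.
{P}: Y⊥F given {P} in G with Y→· removed — back-door holds.

Y→F: minimal back-door set {P}.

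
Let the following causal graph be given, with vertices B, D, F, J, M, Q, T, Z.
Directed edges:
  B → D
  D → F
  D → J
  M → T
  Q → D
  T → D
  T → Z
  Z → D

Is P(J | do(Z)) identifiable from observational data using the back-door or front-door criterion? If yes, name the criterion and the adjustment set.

P(J|do(Z)): backdoor, adjust for {T}.

desc(Z)\{Z}={D,F,J}; candidates ⊆ {B,M,Q,T}.
size 0: {}; under {} Z still reaches {D,F,J,M,T} ∋ J.
{T}: Z⊥J given {T} in G with Z→· removed — back-door holds.
P(J|do(Z)) = Σ_{T} P(J|Z,T)·P(T).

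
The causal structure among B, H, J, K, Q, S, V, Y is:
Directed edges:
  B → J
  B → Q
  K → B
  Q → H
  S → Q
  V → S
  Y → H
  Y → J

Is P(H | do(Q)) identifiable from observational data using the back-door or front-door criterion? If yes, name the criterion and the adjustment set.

desc(Q)\{Q}={H}; candidates ⊆ {B,J,K,S,V,Y}.
∅: Q⊥H given ∅ in G with Q→· removed — back-door holds.
P(H|do(Q)) = P(H|Q) — no adjustment needed.

P(H|do(Q)): backdoor, adjust for ∅.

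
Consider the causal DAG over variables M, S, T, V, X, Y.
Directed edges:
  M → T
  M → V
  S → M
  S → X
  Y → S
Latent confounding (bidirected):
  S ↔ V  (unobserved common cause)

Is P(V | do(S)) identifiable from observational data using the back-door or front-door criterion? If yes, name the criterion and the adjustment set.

desc(S)\{S}={M,T,V,X}; candidates ⊆ {Y}.
S↔V: latent back-door arc(s) into S.
size 0: {}; under {} S still reaches {V,Y} ∋ V.
size 1: {Y}; under {Y} S still reaches {V} ∋ V.
S↔V cannot be blocked by any observed set — no back-door set.
{M}: (i) intercepts every directed S→V path; (ii) no back-door S→{M}; (iii) {S} blocks every back-door {M}→V. Front-door holds.
P(V|do(S)) = Σ_{M} P(M|S) Σ_{S'} P(V|M,S')P(S').

P(V|do(S)): frontdoor, adjust for {M}.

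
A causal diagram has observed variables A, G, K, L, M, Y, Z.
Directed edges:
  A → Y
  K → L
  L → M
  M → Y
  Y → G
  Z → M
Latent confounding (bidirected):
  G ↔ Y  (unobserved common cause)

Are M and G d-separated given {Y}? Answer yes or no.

Bayes-Ball from M | {Y} reaches {A,G,K,L,Z}.
G ∈ reach(M|{Y}) ⇒ M ⊥̸ G | {Y}.

No — M and G are d-connected given {Y}.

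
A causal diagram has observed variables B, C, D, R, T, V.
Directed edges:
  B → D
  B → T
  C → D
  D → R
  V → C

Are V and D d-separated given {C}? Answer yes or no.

Yes — V ⊥ D | {C}.

Bayes-Ball from V | {C} reaches ∅.
D ∉ reach(V|{C}) ⇒ V ⊥ D | {C}.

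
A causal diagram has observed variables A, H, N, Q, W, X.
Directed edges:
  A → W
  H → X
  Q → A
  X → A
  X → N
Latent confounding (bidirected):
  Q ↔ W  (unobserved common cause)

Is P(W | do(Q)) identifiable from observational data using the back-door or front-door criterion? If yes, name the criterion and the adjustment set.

P(W|do(Q)): frontdoor, adjust for {A}.

desc(Q)\{Q}={A,W}; candidates ⊆ {H,N,X}.
Q↔W: latent back-door arc(s) into Q.
size 0: {}; under {} Q still reaches {W} ∋ W.
size 1: {H}, {N}, {X}; under {H} Q still reaches {W} ∋ W.
size 2: {H,N}, {H,X}, {N,X}; under {H,N} Q still reaches {W} ∋ W.
Q↔W cannot be blocked by any observed set — no back-door set.
{A}: (i) intercepts every directed Q→W path; (ii) no back-door Q→{A}; (iii) {Q} blocks every back-door {A}→W. Front-door holds.
P(W|do(Q)) = Σ_{A} P(A|Q) Σ_{Q'} P(W|A,Q')P(Q').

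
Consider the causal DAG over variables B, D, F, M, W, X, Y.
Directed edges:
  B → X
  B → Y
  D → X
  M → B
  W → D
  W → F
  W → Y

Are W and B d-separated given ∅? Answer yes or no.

Bayes-Ball from W | ∅ reaches {D,F,X,Y}.
B ∉ reach(W|∅) ⇒ W ⊥ B | ∅.

Yes — W ⊥ B | ∅.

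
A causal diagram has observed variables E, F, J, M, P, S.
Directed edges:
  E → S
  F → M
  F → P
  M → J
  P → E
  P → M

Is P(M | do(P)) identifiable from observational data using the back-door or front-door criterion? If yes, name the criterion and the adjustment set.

P(M|do(P)): backdoor, adjust for {F}.

desc(P)\{P}={E,J,M,S}; candidates ⊆ {F}.
size 0: {}; under {} P still reaches {F,J,M} ∋ M.
{F}: P⊥M given {F} in G with P→· removed — back-door holds.
P(M|do(P)) = Σ_{F} P(M|P,F)·P(F).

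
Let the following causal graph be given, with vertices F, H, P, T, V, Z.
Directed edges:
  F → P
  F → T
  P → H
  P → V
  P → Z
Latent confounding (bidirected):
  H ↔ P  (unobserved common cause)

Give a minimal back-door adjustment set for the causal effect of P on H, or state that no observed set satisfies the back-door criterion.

P→H: no observed back-door set.

desc(P)\{P}={H,V,Z}; candidates ⊆ {F,T}.
P↔H: latent back-door arc(s) into P.
size 0: {}; under {} P still reaches {F,H,T} ∋ H.
size 1: {F}, {T}; under {F} P still reaches {H} ∋ H.
size 2: {F,T}; under {F,T} P still reaches {H} ∋ H.
P↔H cannot be blocked by any observed set — no back-door set.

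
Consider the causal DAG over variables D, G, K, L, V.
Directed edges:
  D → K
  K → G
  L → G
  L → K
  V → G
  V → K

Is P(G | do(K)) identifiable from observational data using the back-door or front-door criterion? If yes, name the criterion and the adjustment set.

desc(K)\{K}={G}; candidates ⊆ {D,L,V}.
size 0: {}; under {} K still reaches {D,G,L,V} ∋ G.
size 1: {D}, {L}, {V}; under {D} K still reaches {G,L,V} ∋ G.
{L,V}: K⊥G given {L,V} in G with K→· removed — back-door holds.
P(G|do(K)) = Σ_{L,V} P(G|K,L,V)·P(L,V).

P(G|do(K)): backdoor, adjust for {L, V}.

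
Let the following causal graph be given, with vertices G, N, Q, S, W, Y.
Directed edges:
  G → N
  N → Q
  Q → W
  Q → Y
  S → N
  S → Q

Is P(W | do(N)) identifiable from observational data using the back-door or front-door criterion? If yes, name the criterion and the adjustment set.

P(W|do(N)): backdoor, adjust for {S}.

desc(N)\{N}={Q,W,Y}; candidates ⊆ {G,S}.
size 0: {}; under {} N still reaches {G,Q,S,W,Y} ∋ W.
{S}: N⊥W given {S} in G with N→· removed — back-door holds.
P(W|do(N)) = Σ_{S} P(W|N,S)·P(S).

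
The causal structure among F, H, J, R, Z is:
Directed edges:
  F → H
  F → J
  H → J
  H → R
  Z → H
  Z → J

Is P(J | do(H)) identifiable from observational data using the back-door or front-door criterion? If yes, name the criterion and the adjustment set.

desc(H)\{H}={J,R}; candidates ⊆ {F,Z}.
size 0: {}; under {} H still reaches {F,J,Z} ∋ J.
size 1: {F}, {Z}; under {F} H still reaches {J,Z} ∋ J.
{F,Z}: H⊥J given {F,Z} in G with H→· removed — back-door holds.
P(J|do(H)) = Σ_{F,Z} P(J|H,F,Z)·P(F,Z).

P(J|do(H)): backdoor, adjust for {F, Z}.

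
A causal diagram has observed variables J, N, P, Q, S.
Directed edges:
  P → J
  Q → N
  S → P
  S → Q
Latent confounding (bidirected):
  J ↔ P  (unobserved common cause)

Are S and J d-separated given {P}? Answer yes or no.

Bayes-Ball from S | {P} reaches {J,N,Q}.
J ∈ reach(S|{P}) ⇒ S ⊥̸ J | {P}.

No — S and J are d-connected given {P}.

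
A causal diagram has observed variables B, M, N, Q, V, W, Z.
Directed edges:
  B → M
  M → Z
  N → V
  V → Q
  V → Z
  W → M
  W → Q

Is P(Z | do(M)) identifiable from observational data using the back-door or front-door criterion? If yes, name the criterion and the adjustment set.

P(Z|do(M)): backdoor, adjust for ∅.

desc(M)\{M}={Z}; candidates ⊆ {B,N,Q,V,W}.
∅: M⊥Z given ∅ in G with M→· removed — back-door holds.
P(Z|do(M)) = P(Z|M) — no adjustment needed.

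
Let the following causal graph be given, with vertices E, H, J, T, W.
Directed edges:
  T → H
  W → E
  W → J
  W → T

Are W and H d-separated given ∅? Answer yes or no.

No — W and H are d-connected given ∅.

Bayes-Ball from W | ∅ reaches {E,H,J,T}.
H ∈ reach(W|∅) ⇒ W ⊥̸ H | ∅.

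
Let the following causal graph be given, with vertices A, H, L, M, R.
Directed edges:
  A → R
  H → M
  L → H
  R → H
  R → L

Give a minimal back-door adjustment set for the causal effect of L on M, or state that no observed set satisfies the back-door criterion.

L→M: minimal back-door set {R}.

desc(L)\{L}={H,M}; candidates ⊆ {A,R}.
size 0: {}; under {} L still reaches {A,H,M,R} ∋ M.
{R}: L⊥M given {R} in G with L→· removed — back-door holds.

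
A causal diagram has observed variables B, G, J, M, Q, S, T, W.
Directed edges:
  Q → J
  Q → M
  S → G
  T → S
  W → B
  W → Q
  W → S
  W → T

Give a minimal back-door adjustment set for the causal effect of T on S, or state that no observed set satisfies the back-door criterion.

T→S: minimal back-door set {W}.

desc(T)\{T}={G,S}; candidates ⊆ {B,J,M,Q,W}.
size 0: {}; under {} T still reaches {B,G,J,M,Q,S,W} ∋ S.
{W}: T⊥S given {W} in G with T→· removed — back-door holds.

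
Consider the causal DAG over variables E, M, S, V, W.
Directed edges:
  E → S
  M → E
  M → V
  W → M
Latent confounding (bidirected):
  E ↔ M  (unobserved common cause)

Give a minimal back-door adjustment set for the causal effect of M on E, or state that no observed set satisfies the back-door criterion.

M→E: no observed back-door set.

desc(M)\{M}={E,S,V}; candidates ⊆ {W}.
M↔E: latent back-door arc(s) into M.
size 0: {}; under {} M still reaches {E,S,W} ∋ E.
size 1: {W}; under {W} M still reaches {E,S} ∋ E.
M↔E cannot be blocked by any observed set — no back-door set.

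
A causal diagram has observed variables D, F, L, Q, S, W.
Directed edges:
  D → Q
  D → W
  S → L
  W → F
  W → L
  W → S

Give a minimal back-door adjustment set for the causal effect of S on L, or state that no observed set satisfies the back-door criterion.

S→L: minimal back-door set {W}.

desc(S)\{S}={L}; candidates ⊆ {D,F,Q,W}.
size 0: {}; under {} S still reaches {D,F,L,Q,W} ∋ L.
{W}: S⊥L given {W} in G with S→· removed — back-door holds.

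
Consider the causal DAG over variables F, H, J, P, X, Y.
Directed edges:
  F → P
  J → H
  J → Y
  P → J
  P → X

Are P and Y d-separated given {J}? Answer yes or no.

Bayes-Ball from P | {J} reaches {F,X}.
Y ∉ reach(P|{J}) ⇒ P ⊥ Y | {J}.

Yes — P ⊥ Y | {J}.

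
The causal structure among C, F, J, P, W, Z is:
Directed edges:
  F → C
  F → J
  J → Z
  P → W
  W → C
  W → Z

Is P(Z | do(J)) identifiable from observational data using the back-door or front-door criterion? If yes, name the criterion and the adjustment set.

desc(J)\{J}={Z}; candidates ⊆ {C,F,P,W}.
∅: J⊥Z given ∅ in G with J→· removed — back-door holds.
P(Z|do(J)) = P(Z|J) — no adjustment needed.

P(Z|do(J)): backdoor, adjust for ∅.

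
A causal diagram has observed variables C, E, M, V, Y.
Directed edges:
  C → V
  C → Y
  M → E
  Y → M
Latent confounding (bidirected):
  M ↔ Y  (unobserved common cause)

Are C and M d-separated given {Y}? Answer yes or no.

Bayes-Ball from C | {Y} reaches {E,M,V}.
M ∈ reach(C|{Y}) ⇒ C ⊥̸ M | {Y}.

No — C and M are d-connected given {Y}.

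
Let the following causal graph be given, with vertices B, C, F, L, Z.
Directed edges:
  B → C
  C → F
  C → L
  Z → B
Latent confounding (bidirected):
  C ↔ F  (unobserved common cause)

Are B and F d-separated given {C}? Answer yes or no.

Bayes-Ball from B | {C} reaches {F,Z}.
F ∈ reach(B|{C}) ⇒ B ⊥̸ F | {C}.

No — B and F are d-connected given {C}.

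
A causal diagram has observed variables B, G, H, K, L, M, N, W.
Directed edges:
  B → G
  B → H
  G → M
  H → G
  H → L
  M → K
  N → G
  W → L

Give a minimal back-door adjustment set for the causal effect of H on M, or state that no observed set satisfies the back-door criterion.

H→M: minimal back-door set {B}.

desc(H)\{H}={G,K,L,M}; candidates ⊆ {B,N,W}.
size 0: {}; under {} H still reaches {B,G,K,M} ∋ M.
{B}: H⊥M given {B} in G with H→· removed — back-door holds.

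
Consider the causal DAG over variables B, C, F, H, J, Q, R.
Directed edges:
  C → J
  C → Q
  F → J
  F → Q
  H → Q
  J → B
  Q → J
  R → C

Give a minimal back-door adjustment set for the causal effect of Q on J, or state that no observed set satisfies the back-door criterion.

Q→J: minimal back-door set {C, F}.

desc(Q)\{Q}={B,J}; candidates ⊆ {C,F,H,R}.
size 0: {}; under {} Q still reaches {B,C,F,H,J,R} ∋ J.
size 1: {C}, {F}, {H} …(+1); under {C} Q still reaches {B,F,H,J} ∋ J.
{C,F}: Q⊥J given {C,F} in G with Q→· removed — back-door holds.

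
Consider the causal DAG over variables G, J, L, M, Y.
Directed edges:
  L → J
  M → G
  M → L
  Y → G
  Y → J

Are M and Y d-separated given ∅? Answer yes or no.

Bayes-Ball from M | ∅ reaches {G,J,L}.
Y ∉ reach(M|∅) ⇒ M ⊥ Y | ∅.

Yes — M ⊥ Y | ∅.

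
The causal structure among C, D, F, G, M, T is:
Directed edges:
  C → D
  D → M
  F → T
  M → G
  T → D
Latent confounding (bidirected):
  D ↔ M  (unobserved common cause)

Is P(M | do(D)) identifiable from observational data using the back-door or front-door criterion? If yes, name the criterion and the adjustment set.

P(M|do(D)): not identifiable (no BD/FD set).

desc(D)\{D}={G,M}; candidates ⊆ {C,F,T}.
D↔M: latent back-door arc(s) into D.
size 0: {}; under {} D still reaches {C,F,G,M,T} ∋ M.
size 1: {C}, {F}, {T}; under {C} D still reaches {F,G,M,T} ∋ M.
size 2: {C,F}, {C,T}, {F,T}; under {C,F} D still reaches {G,M,T} ∋ M.
D↔M cannot be blocked by any observed set — no back-door set.
No mediator lies on a directed D→…→M path.
Neither criterion identifies P(M|do(D)) in this graph.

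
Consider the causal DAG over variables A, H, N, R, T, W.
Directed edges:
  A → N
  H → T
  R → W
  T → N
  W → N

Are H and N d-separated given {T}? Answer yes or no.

Bayes-Ball from H | {T} reaches ∅.
N ∉ reach(H|{T}) ⇒ H ⊥ N | {T}.

Yes — H ⊥ N | {T}.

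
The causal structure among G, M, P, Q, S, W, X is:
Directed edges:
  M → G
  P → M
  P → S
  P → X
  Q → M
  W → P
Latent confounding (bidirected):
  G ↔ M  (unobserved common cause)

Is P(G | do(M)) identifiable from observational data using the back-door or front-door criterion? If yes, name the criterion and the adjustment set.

desc(M)\{M}={G}; candidates ⊆ {P,Q,S,W,X}.
M↔G: latent back-door arc(s) into M.
size 0: {}; under {} M still reaches {G,P,Q,S,W,X} ∋ G.
size 1: {P}, {Q}, {S} …(+2); under {P} M still reaches {G,Q} ∋ G.
size 2: {P,Q}, {P,S}, {P,W} …(+7); under {P,Q} M still reaches {G} ∋ G.
M↔G cannot be blocked by any observed set — no back-door set.
No mediator lies on a directed M→…→G path.
Neither criterion identifies P(G|do(M)) in this graph.

P(G|do(M)): not identifiable (no BD/FD set).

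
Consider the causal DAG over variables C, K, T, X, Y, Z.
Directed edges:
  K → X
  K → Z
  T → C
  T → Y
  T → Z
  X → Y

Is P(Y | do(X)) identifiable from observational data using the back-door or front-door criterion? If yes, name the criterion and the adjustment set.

P(Y|do(X)): backdoor, adjust for ∅.

desc(X)\{X}={Y}; candidates ⊆ {C,K,T,Z}.
∅: X⊥Y given ∅ in G with X→· removed — back-door holds.
P(Y|do(X)) = P(Y|X) — no adjustment needed.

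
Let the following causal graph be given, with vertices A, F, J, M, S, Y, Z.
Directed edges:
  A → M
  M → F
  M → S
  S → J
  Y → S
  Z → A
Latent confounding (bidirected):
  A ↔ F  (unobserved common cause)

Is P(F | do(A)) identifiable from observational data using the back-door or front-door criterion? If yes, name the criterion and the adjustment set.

desc(A)\{A}={F,J,M,S}; candidates ⊆ {Y,Z}.
A↔F: latent back-door arc(s) into A.
size 0: {}; under {} A still reaches {F,Z} ∋ F.
size 1: {Y}, {Z}; under {Y} A still reaches {F,Z} ∋ F.
size 2: {Y,Z}; under {Y,Z} A still reaches {F} ∋ F.
A↔F cannot be blocked by any observed set — no back-door set.
{M}: (i) intercepts every directed A→F path; (ii) no back-door A→{M}; (iii) {A} blocks every back-door {M}→F. Front-door holds.
P(F|do(A)) = Σ_{M} P(M|A) Σ_{A'} P(F|M,A')P(A').

P(F|do(A)): frontdoor, adjust for {M}.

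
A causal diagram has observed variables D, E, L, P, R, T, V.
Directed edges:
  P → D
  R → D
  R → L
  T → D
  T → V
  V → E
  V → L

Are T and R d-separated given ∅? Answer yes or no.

Bayes-Ball from T | ∅ reaches {D,E,L,V}.
R ∉ reach(T|∅) ⇒ T ⊥ R | ∅.

Yes — T ⊥ R | ∅.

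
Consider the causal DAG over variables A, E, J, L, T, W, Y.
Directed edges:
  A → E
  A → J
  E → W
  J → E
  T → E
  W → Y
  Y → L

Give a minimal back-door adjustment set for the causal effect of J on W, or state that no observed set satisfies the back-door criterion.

J→W: minimal back-door set {A}.

desc(J)\{J}={E,L,W,Y}; candidates ⊆ {A,T}.
size 0: {}; under {} J still reaches {A,E,L,W,Y} ∋ W.
{A}: J⊥W given {A} in G with J→· removed — back-door holds.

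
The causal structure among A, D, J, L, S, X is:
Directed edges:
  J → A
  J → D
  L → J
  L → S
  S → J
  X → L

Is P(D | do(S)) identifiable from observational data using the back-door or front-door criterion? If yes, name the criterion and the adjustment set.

desc(S)\{S}={A,D,J}; candidates ⊆ {L,X}.
size 0: {}; under {} S still reaches {A,D,J,L,X} ∋ D.
{L}: S⊥D given {L} in G with S→· removed — back-door holds.
P(D|do(S)) = Σ_{L} P(D|S,L)·P(L).

P(D|do(S)): backdoor, adjust for {L}.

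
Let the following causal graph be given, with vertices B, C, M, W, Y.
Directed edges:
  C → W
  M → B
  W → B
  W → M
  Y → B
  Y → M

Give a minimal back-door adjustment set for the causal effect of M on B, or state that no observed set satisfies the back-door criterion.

desc(M)\{M}={B}; candidates ⊆ {C,W,Y}.
size 0: {}; under {} M still reaches {B,C,W,Y} ∋ B.
size 1: {C}, {W}, {Y}; under {C} M still reaches {B,W,Y} ∋ B.
{W,Y}: M⊥B given {W,Y} in G with M→· removed — back-door holds.

M→B: minimal back-door set {W, Y}.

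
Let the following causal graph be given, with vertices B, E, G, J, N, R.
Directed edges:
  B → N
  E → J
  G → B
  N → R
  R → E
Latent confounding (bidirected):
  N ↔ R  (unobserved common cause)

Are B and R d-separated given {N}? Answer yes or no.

Bayes-Ball from B | {N} reaches {E,G,J,R}.
R ∈ reach(B|{N}) ⇒ B ⊥̸ R | {N}.

No — B and R are d-connected given {N}.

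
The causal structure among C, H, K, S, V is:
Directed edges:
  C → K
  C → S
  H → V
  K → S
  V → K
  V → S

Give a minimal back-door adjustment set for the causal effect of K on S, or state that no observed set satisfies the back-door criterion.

K→S: minimal back-door set {C, V}.

desc(K)\{K}={S}; candidates ⊆ {C,H,V}.
size 0: {}; under {} K still reaches {C,H,S,V} ∋ S.
size 1: {C}, {H}, {V}; under {C} K still reaches {H,S,V} ∋ S.
{C,V}: K⊥S given {C,V} in G with K→· removed — back-door holds.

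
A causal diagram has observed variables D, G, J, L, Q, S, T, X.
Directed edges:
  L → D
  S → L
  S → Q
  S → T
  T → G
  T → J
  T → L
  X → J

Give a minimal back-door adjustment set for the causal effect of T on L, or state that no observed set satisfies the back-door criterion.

T→L: minimal back-door set {S}.

desc(T)\{T}={D,G,J,L}; candidates ⊆ {Q,S,X}.
size 0: {}; under {} T still reaches {D,L,Q,S} ∋ L.
{S}: T⊥L given {S} in G with T→· removed — back-door holds.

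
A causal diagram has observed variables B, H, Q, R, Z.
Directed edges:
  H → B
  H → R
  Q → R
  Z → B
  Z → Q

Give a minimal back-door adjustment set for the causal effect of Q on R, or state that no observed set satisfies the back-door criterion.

desc(Q)\{Q}={R}; candidates ⊆ {B,H,Z}.
∅: Q⊥R given ∅ in G with Q→· removed — back-door holds.

Q→R: minimal back-door set ∅.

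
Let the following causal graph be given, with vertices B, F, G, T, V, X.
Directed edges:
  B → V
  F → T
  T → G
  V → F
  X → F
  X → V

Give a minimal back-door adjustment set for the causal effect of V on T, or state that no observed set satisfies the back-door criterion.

desc(V)\{V}={F,G,T}; candidates ⊆ {B,X}.
size 0: {}; under {} V still reaches {B,F,G,T,X} ∋ T.
{X}: V⊥T given {X} in G with V→· removed — back-door holds.

V→T: minimal back-door set {X}.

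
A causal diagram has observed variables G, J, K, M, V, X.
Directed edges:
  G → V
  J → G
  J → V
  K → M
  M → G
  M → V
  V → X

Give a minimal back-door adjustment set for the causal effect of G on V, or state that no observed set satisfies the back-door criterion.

desc(G)\{G}={V,X}; candidates ⊆ {J,K,M}.
size 0: {}; under {} G still reaches {J,K,M,V,X} ∋ V.
size 1: {J}, {K}, {M}; under {J} G still reaches {K,M,V,X} ∋ V.
{J,M}: G⊥V given {J,M} in G with G→· removed — back-door holds.

G→V: minimal back-door set {J, M}.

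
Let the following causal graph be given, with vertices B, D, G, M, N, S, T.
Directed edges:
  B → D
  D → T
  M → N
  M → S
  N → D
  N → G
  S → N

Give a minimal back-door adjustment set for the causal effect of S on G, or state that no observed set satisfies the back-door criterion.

desc(S)\{S}={D,G,N,T}; candidates ⊆ {B,M}.
size 0: {}; under {} S still reaches {D,G,M,N,T} ∋ G.
{M}: S⊥G given {M} in G with S→· removed — back-door holds.

S→G: minimal back-door set {M}.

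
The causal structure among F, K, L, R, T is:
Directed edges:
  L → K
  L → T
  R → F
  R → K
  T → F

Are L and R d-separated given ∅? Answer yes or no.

Bayes-Ball from L | ∅ reaches {F,K,T}.
R ∉ reach(L|∅) ⇒ L ⊥ R | ∅.

Yes — L ⊥ R | ∅.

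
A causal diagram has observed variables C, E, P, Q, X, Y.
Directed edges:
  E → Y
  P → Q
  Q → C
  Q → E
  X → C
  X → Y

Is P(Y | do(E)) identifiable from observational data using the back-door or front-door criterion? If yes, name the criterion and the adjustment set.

desc(E)\{E}={Y}; candidates ⊆ {C,P,Q,X}.
∅: E⊥Y given ∅ in G with E→· removed — back-door holds.
P(Y|do(E)) = P(Y|E) — no adjustment needed.

P(Y|do(E)): backdoor, adjust for ∅.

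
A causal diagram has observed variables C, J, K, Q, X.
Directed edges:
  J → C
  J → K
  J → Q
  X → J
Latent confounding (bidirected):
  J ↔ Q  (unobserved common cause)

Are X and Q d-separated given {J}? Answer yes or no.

Bayes-Ball from X | {J} reaches {Q}.
Q ∈ reach(X|{J}) ⇒ X ⊥̸ Q | {J}.

No — X and Q are d-connected given {J}.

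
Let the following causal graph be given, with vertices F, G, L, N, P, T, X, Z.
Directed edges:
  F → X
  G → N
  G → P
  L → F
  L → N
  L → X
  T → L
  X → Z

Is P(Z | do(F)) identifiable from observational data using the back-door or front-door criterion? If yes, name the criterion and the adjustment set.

desc(F)\{F}={X,Z}; candidates ⊆ {G,L,N,P,T}.
size 0: {}; under {} F still reaches {L,N,T,X,Z} ∋ Z.
{L}: F⊥Z given {L} in G with F→· removed — back-door holds.
P(Z|do(F)) = Σ_{L} P(Z|F,L)·P(L).

P(Z|do(F)): backdoor, adjust for {L}.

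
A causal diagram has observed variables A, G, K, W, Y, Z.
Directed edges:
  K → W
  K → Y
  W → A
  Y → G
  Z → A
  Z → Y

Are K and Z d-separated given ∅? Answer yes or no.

Bayes-Ball from K | ∅ reaches {A,G,W,Y}.
Z ∉ reach(K|∅) ⇒ K ⊥ Z | ∅.

Yes — K ⊥ Z | ∅.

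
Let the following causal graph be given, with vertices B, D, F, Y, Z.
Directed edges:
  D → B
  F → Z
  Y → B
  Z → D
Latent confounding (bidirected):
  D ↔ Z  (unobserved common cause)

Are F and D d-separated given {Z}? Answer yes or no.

No — F and D are d-connected given {Z}.

Bayes-Ball from F | {Z} reaches {B,D}.
D ∈ reach(F|{Z}) ⇒ F ⊥̸ D | {Z}.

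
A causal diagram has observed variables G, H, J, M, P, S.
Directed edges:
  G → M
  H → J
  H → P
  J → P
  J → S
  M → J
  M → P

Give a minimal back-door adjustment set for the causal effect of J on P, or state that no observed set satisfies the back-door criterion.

desc(J)\{J}={P,S}; candidates ⊆ {G,H,M}.
size 0: {}; under {} J still reaches {G,H,M,P} ∋ P.
size 1: {G}, {H}, {M}; under {G} J still reaches {H,M,P} ∋ P.
{H,M}: J⊥P given {H,M} in G with J→· removed — back-door holds.

J→P: minimal back-door set {H, M}.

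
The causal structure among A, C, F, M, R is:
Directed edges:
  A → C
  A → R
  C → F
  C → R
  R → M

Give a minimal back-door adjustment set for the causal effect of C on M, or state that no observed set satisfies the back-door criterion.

C→M: minimal back-door set {A}.

desc(C)\{C}={F,M,R}; candidates ⊆ {A}.
size 0: {}; under {} C still reaches {A,M,R} ∋ M.
{A}: C⊥M given {A} in G with C→· removed — back-door holds.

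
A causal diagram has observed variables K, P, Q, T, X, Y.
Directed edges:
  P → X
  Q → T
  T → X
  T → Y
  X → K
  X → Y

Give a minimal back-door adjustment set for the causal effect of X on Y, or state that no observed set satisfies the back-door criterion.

X→Y: minimal back-door set {T}.

desc(X)\{X}={K,Y}; candidates ⊆ {P,Q,T}.
size 0: {}; under {} X still reaches {P,Q,T,Y} ∋ Y.
{T}: X⊥Y given {T} in G with X→· removed — back-door holds.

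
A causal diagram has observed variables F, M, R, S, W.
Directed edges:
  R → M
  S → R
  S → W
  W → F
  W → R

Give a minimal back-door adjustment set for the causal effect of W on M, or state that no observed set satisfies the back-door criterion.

W→M: minimal back-door set {S}.

desc(W)\{W}={F,M,R}; candidates ⊆ {S}.
size 0: {}; under {} W still reaches {M,R,S} ∋ M.
{S}: W⊥M given {S} in G with W→· removed — back-door holds.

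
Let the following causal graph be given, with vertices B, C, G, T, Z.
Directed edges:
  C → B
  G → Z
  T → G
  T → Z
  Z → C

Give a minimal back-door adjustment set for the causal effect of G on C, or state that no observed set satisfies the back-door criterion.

desc(G)\{G}={B,C,Z}; candidates ⊆ {T}.
size 0: {}; under {} G still reaches {B,C,T,Z} ∋ C.
{T}: G⊥C given {T} in G with G→· removed — back-door holds.

G→C: minimal back-door set {T}.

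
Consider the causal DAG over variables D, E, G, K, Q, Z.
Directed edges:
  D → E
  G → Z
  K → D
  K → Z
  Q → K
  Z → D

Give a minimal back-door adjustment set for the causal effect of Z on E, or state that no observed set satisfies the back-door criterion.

desc(Z)\{Z}={D,E}; candidates ⊆ {G,K,Q}.
size 0: {}; under {} Z still reaches {D,E,G,K,Q} ∋ E.
{K}: Z⊥E given {K} in G with Z→· removed — back-door holds.

Z→E: minimal back-door set {K}.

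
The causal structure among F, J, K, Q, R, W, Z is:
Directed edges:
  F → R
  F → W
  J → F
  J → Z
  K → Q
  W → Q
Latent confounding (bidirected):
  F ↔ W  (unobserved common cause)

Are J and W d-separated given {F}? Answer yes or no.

Bayes-Ball from J | {F} reaches {Q,W,Z}.
W ∈ reach(J|{F}) ⇒ J ⊥̸ W | {F}.

No — J and W are d-connected given {F}.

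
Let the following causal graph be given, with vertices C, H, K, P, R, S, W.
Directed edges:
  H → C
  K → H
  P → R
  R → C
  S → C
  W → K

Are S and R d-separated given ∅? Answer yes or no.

Bayes-Ball from S | ∅ reaches {C}.
R ∉ reach(S|∅) ⇒ S ⊥ R | ∅.

Yes — S ⊥ R | ∅.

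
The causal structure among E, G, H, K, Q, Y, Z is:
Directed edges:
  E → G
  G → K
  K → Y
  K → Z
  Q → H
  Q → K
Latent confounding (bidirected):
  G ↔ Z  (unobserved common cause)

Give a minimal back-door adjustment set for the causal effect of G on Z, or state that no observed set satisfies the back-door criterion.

G→Z: no observed back-door set.

desc(G)\{G}={K,Y,Z}; candidates ⊆ {E,H,Q}.
G↔Z: latent back-door arc(s) into G.
size 0: {}; under {} G still reaches {E,Z} ∋ Z.
size 1: {E}, {H}, {Q}; under {E} G still reaches {Z} ∋ Z.
size 2: {E,H}, {E,Q}, {H,Q}; under {E,H} G still reaches {Z} ∋ Z.
G↔Z cannot be blocked by any observed set — no back-door set.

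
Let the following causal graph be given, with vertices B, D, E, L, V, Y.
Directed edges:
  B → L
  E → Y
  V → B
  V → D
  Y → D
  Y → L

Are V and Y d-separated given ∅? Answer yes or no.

Yes — V ⊥ Y | ∅.

Bayes-Ball from V | ∅ reaches {B,D,L}.
Y ∉ reach(V|∅) ⇒ V ⊥ Y | ∅.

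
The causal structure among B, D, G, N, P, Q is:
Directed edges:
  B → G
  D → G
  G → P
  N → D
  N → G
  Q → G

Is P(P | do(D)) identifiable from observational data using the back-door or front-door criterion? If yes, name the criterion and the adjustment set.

desc(D)\{D}={G,P}; candidates ⊆ {B,N,Q}.
size 0: {}; under {} D still reaches {G,N,P} ∋ P.
{N}: D⊥P given {N} in G with D→· removed — back-door holds.
P(P|do(D)) = Σ_{N} P(P|D,N)·P(N).

P(P|do(D)): backdoor, adjust for {N}.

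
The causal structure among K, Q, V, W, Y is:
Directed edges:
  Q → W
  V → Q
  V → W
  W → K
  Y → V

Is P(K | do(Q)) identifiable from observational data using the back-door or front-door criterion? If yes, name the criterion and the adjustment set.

desc(Q)\{Q}={K,W}; candidates ⊆ {V,Y}.
size 0: {}; under {} Q still reaches {K,V,W,Y} ∋ K.
{V}: Q⊥K given {V} in G with Q→· removed — back-door holds.
P(K|do(Q)) = Σ_{V} P(K|Q,V)·P(V).

P(K|do(Q)): backdoor, adjust for {V}.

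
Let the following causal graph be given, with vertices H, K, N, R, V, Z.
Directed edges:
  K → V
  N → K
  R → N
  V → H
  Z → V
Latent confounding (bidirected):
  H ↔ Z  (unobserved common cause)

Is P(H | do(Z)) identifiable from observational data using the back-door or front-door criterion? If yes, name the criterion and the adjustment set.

P(H|do(Z)): frontdoor, adjust for {V}.

desc(Z)\{Z}={H,V}; candidates ⊆ {K,N,R}.
Z↔H: latent back-door arc(s) into Z.
size 0: {}; under {} Z still reaches {H} ∋ H.
size 1: {K}, {N}, {R}; under {K} Z still reaches {H} ∋ H.
size 2: {K,N}, {K,R}, {N,R}; under {K,N} Z still reaches {H} ∋ H.
Z↔H cannot be blocked by any observed set — no back-door set.
{V}: (i) intercepts every directed Z→H path; (ii) no back-door Z→{V}; (iii) {Z} blocks every back-door {V}→H. Front-door holds.
P(H|do(Z)) = Σ_{V} P(V|Z) Σ_{Z'} P(H|V,Z')P(Z').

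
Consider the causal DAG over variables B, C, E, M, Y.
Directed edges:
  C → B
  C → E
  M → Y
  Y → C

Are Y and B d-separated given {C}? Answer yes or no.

Yes — Y ⊥ B | {C}.

Bayes-Ball from Y | {C} reaches {M}.
B ∉ reach(Y|{C}) ⇒ Y ⊥ B | {C}.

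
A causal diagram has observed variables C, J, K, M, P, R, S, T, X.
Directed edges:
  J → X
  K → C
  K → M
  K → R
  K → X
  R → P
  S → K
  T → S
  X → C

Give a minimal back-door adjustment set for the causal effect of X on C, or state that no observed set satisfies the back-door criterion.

X→C: minimal back-door set {K}.

desc(X)\{X}={C}; candidates ⊆ {J,K,M,P,R,S,T}.
size 0: {}; under {} X still reaches {C,J,K,M,P,R,S,T} ∋ C.
{K}: X⊥C given {K} in G with X→· removed — back-door holds.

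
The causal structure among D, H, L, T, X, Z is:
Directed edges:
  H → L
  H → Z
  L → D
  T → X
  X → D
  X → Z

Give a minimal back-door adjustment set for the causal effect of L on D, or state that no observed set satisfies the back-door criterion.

desc(L)\{L}={D}; candidates ⊆ {H,T,X,Z}.
∅: L⊥D given ∅ in G with L→· removed — back-door holds.

L→D: minimal back-door set ∅.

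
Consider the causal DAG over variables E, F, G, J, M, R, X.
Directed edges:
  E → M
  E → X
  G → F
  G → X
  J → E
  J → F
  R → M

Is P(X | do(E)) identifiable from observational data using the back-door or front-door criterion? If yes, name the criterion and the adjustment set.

desc(E)\{E}={M,X}; candidates ⊆ {F,G,J,R}.
∅: E⊥X given ∅ in G with E→· removed — back-door holds.
P(X|do(E)) = P(X|E) — no adjustment needed.

P(X|do(E)): backdoor, adjust for ∅.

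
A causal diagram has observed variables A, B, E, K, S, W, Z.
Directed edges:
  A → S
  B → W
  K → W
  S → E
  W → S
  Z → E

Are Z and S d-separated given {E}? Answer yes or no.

No — Z and S are d-connected given {E}.

Bayes-Ball from Z | {E} reaches {A,B,K,S,W}.
S ∈ reach(Z|{E}) ⇒ Z ⊥̸ S | {E}.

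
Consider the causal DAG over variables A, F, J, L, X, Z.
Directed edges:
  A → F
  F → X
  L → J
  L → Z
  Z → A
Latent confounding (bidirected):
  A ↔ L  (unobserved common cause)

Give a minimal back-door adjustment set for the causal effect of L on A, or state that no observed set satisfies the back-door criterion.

L→A: no observed back-door set.

desc(L)\{L}={A,F,J,X,Z}; candidates ⊆ {—}.
L↔A: latent back-door arc(s) into L.
size 0: {}; under {} L still reaches {A,F,X} ∋ A.
L↔A cannot be blocked by any observed set — no back-door set.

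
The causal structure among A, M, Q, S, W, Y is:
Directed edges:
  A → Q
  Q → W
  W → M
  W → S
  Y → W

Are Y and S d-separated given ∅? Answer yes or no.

Bayes-Ball from Y | ∅ reaches {M,S,W}.
S ∈ reach(Y|∅) ⇒ Y ⊥̸ S | ∅.

No — Y and S are d-connected given ∅.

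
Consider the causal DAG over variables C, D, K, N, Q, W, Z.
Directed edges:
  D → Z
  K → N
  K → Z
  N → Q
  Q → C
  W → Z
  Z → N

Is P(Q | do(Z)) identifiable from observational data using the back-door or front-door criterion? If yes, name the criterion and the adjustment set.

desc(Z)\{Z}={C,N,Q}; candidates ⊆ {D,K,W}.
size 0: {}; under {} Z still reaches {C,D,K,N,Q,W} ∋ Q.
{K}: Z⊥Q given {K} in G with Z→· removed — back-door holds.
P(Q|do(Z)) = Σ_{K} P(Q|Z,K)·P(K).

P(Q|do(Z)): backdoor, adjust for {K}.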